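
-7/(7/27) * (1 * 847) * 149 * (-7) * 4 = 95409468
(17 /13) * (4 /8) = 17 /26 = 0.65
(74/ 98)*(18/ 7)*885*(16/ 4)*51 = 120239640/ 343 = 350552.89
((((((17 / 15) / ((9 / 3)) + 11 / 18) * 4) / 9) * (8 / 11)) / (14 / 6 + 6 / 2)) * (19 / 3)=1691 / 4455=0.38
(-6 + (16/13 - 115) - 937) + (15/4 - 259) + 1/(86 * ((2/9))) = -1466779/1118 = -1311.97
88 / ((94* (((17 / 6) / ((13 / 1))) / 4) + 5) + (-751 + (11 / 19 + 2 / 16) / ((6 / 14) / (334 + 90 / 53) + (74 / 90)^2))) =-44556029355552 / 374594134277293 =-0.12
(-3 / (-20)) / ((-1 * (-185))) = 3 / 3700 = 0.00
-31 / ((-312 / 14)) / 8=217 / 1248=0.17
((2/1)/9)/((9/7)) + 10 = 824/81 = 10.17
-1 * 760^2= -577600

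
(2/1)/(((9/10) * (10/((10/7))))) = 0.32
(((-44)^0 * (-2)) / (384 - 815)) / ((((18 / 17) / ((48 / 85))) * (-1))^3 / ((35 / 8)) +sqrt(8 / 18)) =-2688 / 486599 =-0.01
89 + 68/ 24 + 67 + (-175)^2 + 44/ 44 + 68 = 185117/ 6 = 30852.83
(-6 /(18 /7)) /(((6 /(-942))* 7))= 157 /3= 52.33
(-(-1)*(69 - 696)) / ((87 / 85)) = -17765 / 29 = -612.59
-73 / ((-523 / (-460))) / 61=-33580 / 31903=-1.05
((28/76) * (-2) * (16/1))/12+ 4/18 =-130/171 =-0.76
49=49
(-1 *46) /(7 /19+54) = -874 /1033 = -0.85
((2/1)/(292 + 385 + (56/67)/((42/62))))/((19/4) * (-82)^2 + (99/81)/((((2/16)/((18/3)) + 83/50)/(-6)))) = 270278/2926996040325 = 0.00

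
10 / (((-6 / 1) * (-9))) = 5 / 27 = 0.19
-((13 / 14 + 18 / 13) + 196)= -36093 / 182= -198.31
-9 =-9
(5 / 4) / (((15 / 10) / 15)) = 25 / 2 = 12.50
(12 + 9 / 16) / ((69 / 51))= 3417 / 368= 9.29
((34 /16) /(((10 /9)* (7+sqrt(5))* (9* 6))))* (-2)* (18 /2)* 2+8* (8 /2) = 31.86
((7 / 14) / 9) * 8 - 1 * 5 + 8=31 / 9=3.44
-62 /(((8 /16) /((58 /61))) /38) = -273296 /61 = -4480.26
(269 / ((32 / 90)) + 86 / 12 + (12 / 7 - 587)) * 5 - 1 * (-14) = 304489 / 336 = 906.22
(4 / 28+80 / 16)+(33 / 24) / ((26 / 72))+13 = 3995 / 182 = 21.95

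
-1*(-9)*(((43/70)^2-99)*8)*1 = -8698518/1225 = -7100.83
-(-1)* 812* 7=5684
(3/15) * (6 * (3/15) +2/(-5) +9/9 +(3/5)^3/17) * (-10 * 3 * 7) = -161784/2125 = -76.13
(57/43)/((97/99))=5643/4171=1.35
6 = 6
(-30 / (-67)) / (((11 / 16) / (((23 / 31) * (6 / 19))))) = 66240 / 434093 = 0.15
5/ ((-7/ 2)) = -10/ 7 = -1.43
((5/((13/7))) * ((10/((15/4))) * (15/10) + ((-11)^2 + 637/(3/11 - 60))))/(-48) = -1314565/204984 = -6.41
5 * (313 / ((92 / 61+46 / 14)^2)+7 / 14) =591640815 / 8380418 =70.60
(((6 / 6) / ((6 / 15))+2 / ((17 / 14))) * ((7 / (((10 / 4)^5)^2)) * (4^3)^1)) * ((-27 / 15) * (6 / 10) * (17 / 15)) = -291078144 / 1220703125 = -0.24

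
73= 73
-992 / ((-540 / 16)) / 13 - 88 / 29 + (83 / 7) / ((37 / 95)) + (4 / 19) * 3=30.30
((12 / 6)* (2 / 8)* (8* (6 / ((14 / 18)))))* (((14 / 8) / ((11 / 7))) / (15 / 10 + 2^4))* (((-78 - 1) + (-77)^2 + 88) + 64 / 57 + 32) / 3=4084248 / 1045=3908.37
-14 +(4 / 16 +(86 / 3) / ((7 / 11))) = 2629 / 84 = 31.30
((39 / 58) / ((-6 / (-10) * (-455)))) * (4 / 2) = -0.00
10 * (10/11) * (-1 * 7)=-63.64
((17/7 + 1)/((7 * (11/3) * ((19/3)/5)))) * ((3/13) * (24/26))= 38880/1730729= 0.02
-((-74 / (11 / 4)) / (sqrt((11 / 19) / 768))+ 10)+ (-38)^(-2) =-14439 / 1444+ 4736 * sqrt(627) / 121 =970.08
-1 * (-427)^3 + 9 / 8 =622835873 / 8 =77854484.12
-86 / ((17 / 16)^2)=-22016 / 289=-76.18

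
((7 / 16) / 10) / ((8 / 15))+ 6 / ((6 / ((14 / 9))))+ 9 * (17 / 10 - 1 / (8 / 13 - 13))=32762321 / 1854720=17.66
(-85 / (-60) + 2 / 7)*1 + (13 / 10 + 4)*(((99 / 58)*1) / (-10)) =97163 / 121800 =0.80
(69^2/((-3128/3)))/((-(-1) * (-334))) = 621/45424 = 0.01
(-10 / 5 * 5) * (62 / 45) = -124 / 9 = -13.78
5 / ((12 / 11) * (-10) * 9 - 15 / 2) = -22 / 465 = -0.05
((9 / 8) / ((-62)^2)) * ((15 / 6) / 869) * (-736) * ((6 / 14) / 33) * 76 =-39330 / 64303393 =-0.00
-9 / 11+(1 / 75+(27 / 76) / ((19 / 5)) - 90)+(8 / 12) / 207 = -90.71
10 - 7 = 3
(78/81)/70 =13/945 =0.01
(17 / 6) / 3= 17 / 18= 0.94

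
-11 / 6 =-1.83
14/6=7/3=2.33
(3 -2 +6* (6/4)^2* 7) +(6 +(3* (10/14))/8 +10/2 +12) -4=6427/56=114.77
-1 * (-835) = 835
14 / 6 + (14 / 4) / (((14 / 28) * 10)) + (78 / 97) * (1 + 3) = 6.25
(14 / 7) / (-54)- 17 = -460 / 27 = -17.04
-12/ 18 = -2/ 3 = -0.67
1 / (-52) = -1 / 52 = -0.02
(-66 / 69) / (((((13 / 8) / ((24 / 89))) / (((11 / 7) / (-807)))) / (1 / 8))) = 1936 / 50108513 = 0.00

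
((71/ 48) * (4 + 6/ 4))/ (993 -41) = 781/ 91392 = 0.01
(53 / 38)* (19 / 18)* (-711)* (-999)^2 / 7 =-4178630187 / 28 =-149236792.39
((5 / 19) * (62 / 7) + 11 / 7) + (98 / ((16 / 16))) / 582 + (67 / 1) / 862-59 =-1829959421 / 33361986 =-54.85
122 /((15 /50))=1220 /3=406.67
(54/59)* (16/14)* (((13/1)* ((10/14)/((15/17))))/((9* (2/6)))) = 10608/2891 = 3.67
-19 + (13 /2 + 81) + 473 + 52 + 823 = 2833 /2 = 1416.50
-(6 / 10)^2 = -9 / 25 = -0.36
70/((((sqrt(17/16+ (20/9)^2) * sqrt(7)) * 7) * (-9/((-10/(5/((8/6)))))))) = 320 * sqrt(1111)/23331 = 0.46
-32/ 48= -2/ 3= -0.67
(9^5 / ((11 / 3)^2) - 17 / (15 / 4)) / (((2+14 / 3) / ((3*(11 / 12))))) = 7963387 / 4400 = 1809.86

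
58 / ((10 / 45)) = 261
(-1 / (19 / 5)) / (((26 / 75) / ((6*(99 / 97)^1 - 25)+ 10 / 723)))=165355375 / 11548238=14.32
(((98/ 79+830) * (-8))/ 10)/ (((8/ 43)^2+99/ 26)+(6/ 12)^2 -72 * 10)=25255387456/ 27189071735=0.93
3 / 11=0.27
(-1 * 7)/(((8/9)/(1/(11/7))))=-441/88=-5.01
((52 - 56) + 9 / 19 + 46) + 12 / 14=43.33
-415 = -415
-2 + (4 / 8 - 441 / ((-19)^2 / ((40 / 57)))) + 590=8061283 / 13718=587.64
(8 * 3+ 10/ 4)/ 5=53/ 10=5.30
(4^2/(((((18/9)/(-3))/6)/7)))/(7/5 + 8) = -5040/47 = -107.23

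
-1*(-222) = 222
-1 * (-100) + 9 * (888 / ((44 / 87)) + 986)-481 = 267249 / 11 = 24295.36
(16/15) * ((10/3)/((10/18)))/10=16/25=0.64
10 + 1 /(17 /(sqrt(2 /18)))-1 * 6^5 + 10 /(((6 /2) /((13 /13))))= -131965 /17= -7762.65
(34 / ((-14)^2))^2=289 / 9604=0.03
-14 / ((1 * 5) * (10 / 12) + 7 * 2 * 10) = -84 / 865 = -0.10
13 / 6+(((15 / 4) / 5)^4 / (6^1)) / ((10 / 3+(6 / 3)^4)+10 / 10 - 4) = 163315 / 75264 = 2.17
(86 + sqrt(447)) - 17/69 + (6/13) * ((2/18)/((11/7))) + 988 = sqrt(447) + 3531683/3289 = 1094.93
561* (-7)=-3927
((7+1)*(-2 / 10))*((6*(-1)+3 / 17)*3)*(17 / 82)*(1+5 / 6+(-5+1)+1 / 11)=-2466 / 205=-12.03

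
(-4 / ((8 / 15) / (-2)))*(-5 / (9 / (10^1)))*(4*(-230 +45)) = 61666.67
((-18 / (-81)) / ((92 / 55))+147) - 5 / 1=58843 / 414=142.13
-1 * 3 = -3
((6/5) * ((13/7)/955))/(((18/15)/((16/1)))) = 208/6685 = 0.03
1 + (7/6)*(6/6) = 13/6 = 2.17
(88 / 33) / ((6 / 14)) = 56 / 9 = 6.22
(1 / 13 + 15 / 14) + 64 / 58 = 11885 / 5278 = 2.25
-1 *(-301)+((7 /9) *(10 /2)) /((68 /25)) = 185087 /612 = 302.43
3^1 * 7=21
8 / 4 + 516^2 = 266258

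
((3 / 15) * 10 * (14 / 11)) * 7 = 196 / 11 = 17.82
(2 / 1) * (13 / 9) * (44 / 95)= 1144 / 855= 1.34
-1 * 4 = -4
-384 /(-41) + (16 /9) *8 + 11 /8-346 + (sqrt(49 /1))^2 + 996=2137139 /2952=723.96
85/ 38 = 2.24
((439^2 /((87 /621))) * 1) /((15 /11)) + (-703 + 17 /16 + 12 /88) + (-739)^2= 39663540019 /25520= 1554213.95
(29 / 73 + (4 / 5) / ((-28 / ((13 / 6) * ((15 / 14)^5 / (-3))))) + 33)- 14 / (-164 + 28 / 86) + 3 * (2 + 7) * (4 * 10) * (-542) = -1132161856196980775 / 1934239914432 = -585326.49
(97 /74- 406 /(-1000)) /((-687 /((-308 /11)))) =0.07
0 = 0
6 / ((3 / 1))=2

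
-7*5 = -35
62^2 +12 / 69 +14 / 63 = 795790 / 207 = 3844.40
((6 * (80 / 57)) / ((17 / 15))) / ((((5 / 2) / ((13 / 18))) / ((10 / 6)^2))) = 52000 / 8721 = 5.96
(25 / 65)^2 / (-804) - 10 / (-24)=28295 / 67938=0.42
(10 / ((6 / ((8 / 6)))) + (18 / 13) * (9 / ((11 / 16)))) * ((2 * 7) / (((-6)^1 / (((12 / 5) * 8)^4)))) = -576662274048 / 89375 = -6452165.30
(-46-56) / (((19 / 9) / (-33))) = 30294 / 19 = 1594.42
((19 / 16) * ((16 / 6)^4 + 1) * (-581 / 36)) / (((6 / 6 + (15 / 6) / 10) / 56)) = -322769321 / 7290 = -44275.63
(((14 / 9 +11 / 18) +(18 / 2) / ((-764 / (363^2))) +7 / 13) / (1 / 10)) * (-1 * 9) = 692554755 / 4966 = 139459.27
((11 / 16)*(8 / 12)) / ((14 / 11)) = 121 / 336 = 0.36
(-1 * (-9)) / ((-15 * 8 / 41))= -123 / 40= -3.08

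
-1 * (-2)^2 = -4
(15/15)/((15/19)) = 19/15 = 1.27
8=8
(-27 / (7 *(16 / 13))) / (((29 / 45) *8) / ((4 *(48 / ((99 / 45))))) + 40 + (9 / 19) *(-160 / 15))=-4501575 / 50283254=-0.09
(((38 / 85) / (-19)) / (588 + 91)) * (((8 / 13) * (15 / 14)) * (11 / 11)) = -24 / 1050413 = -0.00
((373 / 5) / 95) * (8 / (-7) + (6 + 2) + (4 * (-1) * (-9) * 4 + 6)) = 409554 / 3325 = 123.17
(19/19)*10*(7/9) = 70/9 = 7.78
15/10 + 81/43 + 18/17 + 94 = 143923/1462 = 98.44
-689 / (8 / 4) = -344.50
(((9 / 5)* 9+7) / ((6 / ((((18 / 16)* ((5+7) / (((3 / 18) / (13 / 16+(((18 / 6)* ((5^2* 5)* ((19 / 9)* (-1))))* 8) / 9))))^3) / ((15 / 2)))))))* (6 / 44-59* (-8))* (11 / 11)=-8433419332174382413127 / 237600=-35494189108478040.46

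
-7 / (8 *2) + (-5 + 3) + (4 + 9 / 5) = 269 / 80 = 3.36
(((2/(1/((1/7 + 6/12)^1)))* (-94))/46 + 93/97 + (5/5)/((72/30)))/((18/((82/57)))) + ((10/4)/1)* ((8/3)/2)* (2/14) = 5165867/13734036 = 0.38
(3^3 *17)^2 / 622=210681 / 622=338.72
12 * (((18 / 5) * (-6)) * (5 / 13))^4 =1632586752 / 28561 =57161.40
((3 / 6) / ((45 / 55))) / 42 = 11 / 756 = 0.01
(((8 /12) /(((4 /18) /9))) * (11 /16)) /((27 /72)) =99 /2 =49.50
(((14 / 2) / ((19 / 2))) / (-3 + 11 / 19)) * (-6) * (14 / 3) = 196 / 23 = 8.52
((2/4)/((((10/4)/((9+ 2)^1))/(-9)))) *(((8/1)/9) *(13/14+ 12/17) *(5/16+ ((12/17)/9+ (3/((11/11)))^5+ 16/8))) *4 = -856822681/30345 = -28236.04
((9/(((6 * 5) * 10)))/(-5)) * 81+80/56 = 3299/3500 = 0.94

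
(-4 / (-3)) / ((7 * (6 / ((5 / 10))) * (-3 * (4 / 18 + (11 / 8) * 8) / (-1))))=1 / 2121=0.00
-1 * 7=-7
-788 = -788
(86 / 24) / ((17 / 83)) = 3569 / 204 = 17.50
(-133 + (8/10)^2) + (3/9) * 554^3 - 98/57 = 26921584779/475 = 56677020.59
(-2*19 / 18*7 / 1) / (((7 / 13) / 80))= -19760 / 9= -2195.56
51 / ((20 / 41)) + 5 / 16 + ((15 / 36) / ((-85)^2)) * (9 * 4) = 2424469 / 23120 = 104.86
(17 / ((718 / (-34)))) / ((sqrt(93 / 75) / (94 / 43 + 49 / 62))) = -11466075* sqrt(31) / 29669914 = -2.15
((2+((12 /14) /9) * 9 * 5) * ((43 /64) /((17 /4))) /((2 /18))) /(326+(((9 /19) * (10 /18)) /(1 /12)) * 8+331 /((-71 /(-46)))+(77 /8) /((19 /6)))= 5742693 /365210167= 0.02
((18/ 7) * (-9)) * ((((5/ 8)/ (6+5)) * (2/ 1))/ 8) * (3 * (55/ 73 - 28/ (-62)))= -3313305/ 2788016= -1.19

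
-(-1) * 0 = 0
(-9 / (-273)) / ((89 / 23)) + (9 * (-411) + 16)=-29828548 / 8099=-3682.99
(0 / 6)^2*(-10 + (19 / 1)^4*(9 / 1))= 0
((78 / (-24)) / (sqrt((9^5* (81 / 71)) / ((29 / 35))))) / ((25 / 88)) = -286* sqrt(72065) / 1913625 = -0.04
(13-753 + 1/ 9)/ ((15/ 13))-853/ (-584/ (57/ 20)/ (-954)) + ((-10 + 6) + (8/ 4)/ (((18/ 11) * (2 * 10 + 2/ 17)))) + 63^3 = 441174182633/ 1797552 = 245430.55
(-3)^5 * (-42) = 10206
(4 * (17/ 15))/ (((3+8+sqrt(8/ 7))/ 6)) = 10472/ 4195 - 272 * sqrt(14)/ 4195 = 2.25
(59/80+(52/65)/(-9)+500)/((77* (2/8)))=360467/13860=26.01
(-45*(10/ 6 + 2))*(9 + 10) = -3135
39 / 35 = 1.11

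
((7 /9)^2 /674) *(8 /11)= 196 /300267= 0.00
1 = 1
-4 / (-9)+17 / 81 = 53 / 81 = 0.65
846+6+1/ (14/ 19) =11947/ 14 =853.36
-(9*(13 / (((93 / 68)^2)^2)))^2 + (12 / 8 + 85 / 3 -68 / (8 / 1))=-75786791788722496 / 69084174032721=-1097.02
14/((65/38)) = 8.18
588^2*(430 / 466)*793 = 58947623280 / 233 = 252994091.33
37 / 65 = 0.57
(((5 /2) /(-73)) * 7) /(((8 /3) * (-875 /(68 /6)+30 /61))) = 7259 /6194488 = 0.00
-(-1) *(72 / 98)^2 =1296 / 2401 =0.54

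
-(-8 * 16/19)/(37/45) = 5760/703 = 8.19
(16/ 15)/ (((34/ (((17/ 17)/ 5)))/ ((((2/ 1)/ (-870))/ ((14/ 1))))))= -4/ 3882375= -0.00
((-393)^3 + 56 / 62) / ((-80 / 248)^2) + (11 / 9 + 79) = -583312082.87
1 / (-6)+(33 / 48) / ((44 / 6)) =-7 / 96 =-0.07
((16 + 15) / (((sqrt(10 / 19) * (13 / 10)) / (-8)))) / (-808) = 31 * sqrt(190) / 1313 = 0.33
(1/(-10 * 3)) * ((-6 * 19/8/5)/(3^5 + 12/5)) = 19/49080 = 0.00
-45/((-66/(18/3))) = 45/11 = 4.09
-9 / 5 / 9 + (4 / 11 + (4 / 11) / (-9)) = 61 / 495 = 0.12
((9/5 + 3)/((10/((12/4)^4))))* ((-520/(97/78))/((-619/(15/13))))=1819584/60043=30.30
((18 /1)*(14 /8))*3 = 189 /2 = 94.50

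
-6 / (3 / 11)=-22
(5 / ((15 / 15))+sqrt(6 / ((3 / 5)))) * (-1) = -5 - sqrt(10) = -8.16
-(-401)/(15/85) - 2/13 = 88615/39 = 2272.18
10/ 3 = 3.33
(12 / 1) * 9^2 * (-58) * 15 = -845640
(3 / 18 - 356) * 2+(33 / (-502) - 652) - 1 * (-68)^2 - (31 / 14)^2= -884441083 / 147588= -5992.64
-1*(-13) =13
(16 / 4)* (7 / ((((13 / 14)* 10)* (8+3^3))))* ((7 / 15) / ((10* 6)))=49 / 73125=0.00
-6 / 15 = -2 / 5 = -0.40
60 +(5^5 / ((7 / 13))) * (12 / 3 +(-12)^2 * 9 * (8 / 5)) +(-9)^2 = 12057641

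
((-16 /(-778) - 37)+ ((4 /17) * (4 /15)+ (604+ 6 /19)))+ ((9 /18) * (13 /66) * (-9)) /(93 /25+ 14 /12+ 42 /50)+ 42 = 21699549498713 /35617155090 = 609.24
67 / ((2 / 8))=268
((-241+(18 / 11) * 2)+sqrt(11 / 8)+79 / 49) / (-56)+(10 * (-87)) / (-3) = 4440313 / 15092 - sqrt(22) / 224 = 294.20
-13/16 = -0.81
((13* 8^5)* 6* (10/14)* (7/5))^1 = 2555904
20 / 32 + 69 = 557 / 8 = 69.62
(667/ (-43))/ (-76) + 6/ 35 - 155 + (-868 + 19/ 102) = -1022.44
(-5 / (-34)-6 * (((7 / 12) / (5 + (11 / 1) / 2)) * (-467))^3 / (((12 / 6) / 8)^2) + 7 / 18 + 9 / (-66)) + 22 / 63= 1676503.84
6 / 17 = 0.35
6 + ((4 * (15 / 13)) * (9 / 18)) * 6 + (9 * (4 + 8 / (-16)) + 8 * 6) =99.35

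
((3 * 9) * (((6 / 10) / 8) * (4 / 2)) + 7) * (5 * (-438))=-48399 / 2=-24199.50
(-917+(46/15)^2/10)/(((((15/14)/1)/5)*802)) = -7213969/1353375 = -5.33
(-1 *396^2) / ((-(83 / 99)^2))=1536953616 / 6889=223102.57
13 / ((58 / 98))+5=782 / 29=26.97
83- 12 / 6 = 81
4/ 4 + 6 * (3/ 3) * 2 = 13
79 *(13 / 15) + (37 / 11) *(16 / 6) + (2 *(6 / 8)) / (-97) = 826081 / 10670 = 77.42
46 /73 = 0.63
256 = 256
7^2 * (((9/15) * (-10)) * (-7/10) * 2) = 2058/5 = 411.60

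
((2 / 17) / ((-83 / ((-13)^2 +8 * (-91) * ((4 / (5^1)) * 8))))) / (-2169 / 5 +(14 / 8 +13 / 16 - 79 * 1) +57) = -718432 / 51161449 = -0.01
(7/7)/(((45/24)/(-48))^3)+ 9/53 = -111147931/6625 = -16777.05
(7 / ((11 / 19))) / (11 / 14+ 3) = 1862 / 583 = 3.19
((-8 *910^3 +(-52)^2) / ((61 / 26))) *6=-940456186176 / 61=-15417314527.48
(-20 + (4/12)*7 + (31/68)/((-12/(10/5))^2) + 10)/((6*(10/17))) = -2.17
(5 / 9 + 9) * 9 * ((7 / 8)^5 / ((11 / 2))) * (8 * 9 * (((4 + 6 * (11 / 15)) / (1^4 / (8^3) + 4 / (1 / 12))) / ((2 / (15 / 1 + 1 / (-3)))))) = 13008618 / 17555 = 741.02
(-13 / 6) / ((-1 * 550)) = 13 / 3300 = 0.00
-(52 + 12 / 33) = -576 / 11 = -52.36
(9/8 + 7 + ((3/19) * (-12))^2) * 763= 25814579/2888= 8938.57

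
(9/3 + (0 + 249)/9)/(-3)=-92/9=-10.22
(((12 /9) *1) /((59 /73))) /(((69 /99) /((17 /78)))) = 27302 /52923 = 0.52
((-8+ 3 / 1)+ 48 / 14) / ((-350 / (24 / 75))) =44 / 30625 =0.00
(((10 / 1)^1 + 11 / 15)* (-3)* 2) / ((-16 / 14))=1127 / 20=56.35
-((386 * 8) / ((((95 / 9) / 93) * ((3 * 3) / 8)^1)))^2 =-5278377590784 / 9025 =-584861782.91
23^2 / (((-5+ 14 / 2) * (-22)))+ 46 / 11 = -345 / 44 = -7.84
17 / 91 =0.19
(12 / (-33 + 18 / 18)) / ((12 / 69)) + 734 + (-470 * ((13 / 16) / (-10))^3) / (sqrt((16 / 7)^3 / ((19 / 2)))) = 722813 * sqrt(266) / 52428800 + 23419 / 32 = 732.07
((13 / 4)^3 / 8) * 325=714025 / 512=1394.58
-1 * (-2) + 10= 12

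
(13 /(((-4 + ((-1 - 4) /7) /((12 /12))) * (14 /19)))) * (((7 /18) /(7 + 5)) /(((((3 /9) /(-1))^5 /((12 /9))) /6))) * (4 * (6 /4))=15561 /11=1414.64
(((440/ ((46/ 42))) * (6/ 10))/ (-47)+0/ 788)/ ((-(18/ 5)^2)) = 3850/ 9729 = 0.40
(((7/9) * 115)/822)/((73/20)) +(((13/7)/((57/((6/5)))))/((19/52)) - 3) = -9768585181/3411791145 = -2.86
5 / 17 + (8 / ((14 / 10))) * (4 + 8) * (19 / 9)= 51785 / 357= 145.06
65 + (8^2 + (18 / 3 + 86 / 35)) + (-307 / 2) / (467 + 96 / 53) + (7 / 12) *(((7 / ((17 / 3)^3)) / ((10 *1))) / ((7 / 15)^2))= 4687518280773 / 34180527080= 137.14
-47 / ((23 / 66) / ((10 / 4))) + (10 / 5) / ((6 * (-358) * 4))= -33315503 / 98808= -337.17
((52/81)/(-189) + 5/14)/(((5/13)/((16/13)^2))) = 1386368/995085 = 1.39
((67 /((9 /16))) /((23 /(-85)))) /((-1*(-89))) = -91120 /18423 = -4.95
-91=-91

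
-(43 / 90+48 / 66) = -1193 / 990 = -1.21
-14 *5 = -70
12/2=6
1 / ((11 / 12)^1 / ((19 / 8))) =57 / 22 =2.59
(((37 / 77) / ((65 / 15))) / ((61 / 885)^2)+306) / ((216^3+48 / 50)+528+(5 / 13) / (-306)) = 9384274897650 / 287170107521141999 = 0.00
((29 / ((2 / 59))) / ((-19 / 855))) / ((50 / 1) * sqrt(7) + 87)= 6698565 / 19862 - 1924875 * sqrt(7) / 9931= -175.56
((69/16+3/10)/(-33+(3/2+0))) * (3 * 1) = -123/280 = -0.44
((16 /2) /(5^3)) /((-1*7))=-8 /875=-0.01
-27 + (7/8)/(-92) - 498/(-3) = 102297/736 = 138.99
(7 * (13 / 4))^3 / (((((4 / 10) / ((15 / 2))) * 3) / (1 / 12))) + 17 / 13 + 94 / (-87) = 7102669843 / 1158144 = 6132.80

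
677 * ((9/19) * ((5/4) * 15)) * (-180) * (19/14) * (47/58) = -966502125/812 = -1190273.55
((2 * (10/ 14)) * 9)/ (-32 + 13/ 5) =-150/ 343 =-0.44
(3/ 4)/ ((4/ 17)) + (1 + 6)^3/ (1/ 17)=5834.19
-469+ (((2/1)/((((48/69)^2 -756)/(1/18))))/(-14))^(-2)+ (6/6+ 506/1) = 2535945094950182/279841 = 9062092741.77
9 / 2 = 4.50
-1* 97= -97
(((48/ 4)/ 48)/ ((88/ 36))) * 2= 9/ 44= 0.20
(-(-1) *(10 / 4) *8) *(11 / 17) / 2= 110 / 17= 6.47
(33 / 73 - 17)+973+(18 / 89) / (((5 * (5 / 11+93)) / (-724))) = 7982462491 / 8348645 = 956.14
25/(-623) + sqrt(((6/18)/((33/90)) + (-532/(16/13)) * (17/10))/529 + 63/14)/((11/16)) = -25/623 + 4 * sqrt(79694670)/13915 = 2.53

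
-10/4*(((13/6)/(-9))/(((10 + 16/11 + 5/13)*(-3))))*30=-46475/91422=-0.51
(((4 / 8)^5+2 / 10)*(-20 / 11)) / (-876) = 37 / 77088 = 0.00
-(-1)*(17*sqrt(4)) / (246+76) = 17 / 161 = 0.11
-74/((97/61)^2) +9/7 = -1842797/65863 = -27.98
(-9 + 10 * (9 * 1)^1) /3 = 27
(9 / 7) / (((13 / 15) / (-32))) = -47.47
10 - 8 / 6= 26 / 3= 8.67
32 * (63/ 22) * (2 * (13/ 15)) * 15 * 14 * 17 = 6237504/ 11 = 567045.82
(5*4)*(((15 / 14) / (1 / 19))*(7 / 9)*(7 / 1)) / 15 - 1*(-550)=6280 / 9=697.78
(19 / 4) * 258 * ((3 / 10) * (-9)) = -66177 / 20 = -3308.85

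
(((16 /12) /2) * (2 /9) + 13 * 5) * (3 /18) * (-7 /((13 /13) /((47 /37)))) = -578711 /5994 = -96.55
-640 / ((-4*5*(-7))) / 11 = -32 / 77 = -0.42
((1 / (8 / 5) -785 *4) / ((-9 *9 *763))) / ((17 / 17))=25115 / 494424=0.05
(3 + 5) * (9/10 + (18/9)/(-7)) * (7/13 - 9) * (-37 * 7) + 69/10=1400977/130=10776.75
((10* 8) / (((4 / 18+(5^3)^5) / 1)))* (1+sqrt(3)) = 720 / 274658203127+720* sqrt(3) / 274658203127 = 0.00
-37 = -37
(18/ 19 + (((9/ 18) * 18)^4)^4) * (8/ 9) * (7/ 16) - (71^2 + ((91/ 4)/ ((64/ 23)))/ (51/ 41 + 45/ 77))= 1556260240943115745873/ 2159616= 720618962326226.40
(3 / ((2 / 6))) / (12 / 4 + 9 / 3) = 3 / 2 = 1.50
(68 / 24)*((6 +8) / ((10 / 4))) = 238 / 15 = 15.87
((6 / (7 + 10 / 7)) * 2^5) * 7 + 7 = 9821 / 59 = 166.46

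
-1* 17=-17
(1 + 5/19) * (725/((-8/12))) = -1373.68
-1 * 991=-991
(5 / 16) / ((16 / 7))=35 / 256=0.14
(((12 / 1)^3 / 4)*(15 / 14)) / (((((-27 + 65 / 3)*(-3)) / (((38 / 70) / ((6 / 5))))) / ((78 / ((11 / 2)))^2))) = 15605460 / 5929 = 2632.06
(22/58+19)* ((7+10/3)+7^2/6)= 10397/29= 358.52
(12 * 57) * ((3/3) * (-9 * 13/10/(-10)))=20007/25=800.28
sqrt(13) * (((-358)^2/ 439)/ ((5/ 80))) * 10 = 20506240 * sqrt(13)/ 439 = 168419.82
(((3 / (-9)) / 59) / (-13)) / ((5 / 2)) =2 / 11505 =0.00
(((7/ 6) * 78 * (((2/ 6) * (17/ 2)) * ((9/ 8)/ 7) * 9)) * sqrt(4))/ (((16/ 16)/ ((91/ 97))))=542997/ 776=699.74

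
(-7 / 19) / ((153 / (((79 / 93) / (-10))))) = 553 / 2703510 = 0.00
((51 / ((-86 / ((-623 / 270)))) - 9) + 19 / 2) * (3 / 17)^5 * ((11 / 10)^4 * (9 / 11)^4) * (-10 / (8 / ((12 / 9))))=-853907589 / 2442154040000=-0.00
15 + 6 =21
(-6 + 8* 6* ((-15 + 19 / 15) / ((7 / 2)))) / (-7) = 27.76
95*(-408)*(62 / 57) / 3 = -42160 / 3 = -14053.33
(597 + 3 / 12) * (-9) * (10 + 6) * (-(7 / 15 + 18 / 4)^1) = 2135766 / 5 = 427153.20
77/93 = 0.83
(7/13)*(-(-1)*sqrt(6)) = 7*sqrt(6)/13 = 1.32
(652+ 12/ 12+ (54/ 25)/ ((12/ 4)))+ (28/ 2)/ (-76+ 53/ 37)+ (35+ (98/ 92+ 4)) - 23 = 2127705177/ 3172850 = 670.60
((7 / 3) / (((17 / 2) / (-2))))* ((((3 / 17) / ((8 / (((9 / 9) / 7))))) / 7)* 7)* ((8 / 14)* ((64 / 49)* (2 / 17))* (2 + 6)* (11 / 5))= -22528 / 8425795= -0.00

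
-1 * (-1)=1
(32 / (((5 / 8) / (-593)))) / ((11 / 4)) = -607232 / 55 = -11040.58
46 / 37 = 1.24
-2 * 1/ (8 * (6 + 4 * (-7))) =1/ 88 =0.01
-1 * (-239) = 239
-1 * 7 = -7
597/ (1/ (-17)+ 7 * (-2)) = -10149/ 239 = -42.46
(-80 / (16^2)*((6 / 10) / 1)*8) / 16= -3 / 32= -0.09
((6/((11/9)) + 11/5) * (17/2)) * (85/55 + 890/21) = 67447109/25410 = 2654.35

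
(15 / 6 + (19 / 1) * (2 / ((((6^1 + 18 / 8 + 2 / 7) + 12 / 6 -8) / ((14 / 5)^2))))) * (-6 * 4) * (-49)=250466244 / 1775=141107.74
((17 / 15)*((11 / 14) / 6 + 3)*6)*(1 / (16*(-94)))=-4471 / 315840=-0.01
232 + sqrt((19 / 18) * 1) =233.03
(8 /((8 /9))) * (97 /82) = 873 /82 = 10.65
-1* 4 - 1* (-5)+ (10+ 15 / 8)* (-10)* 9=-4271 / 4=-1067.75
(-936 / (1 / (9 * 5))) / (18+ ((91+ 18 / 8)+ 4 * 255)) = -33696 / 905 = -37.23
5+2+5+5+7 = 24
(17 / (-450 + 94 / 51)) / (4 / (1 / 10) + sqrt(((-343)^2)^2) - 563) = -289 / 892343952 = -0.00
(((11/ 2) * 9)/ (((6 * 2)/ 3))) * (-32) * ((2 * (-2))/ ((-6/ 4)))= -1056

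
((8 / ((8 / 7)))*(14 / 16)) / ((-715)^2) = 49 / 4089800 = 0.00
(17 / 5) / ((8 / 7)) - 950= -37881 / 40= -947.02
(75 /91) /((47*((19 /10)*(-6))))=-125 /81263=-0.00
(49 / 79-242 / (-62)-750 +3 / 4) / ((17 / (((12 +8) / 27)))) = -36476705 / 1124091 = -32.45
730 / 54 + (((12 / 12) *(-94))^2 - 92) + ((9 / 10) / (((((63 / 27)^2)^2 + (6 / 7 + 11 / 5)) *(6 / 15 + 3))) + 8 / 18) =745307155525 / 85100436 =8757.97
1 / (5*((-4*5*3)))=-1 / 300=-0.00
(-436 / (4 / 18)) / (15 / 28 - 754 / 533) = 2252376 / 1009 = 2232.29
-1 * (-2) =2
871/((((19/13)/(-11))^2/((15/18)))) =89055395/2166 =41115.14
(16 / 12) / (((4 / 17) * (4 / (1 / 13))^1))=17 / 156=0.11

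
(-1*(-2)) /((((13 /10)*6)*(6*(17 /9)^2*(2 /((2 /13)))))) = 45 /48841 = 0.00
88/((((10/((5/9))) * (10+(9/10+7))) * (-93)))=-440/149823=-0.00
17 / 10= 1.70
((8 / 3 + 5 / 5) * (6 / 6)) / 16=11 / 48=0.23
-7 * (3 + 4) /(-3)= 49 /3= 16.33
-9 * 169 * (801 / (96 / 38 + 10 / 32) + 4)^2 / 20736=-644177996449 / 107246736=-6006.50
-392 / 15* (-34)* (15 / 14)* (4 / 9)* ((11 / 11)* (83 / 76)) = 79016 / 171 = 462.08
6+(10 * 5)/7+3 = 113/7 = 16.14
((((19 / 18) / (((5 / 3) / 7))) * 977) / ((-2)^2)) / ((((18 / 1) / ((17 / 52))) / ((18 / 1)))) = 2208997 / 6240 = 354.01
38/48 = 19/24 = 0.79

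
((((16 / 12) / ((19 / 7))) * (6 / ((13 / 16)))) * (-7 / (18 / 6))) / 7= -1.21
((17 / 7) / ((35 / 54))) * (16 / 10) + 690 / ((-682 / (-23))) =12224679 / 417725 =29.26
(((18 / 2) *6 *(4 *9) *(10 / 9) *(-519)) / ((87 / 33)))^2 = 152064412473600 / 841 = 180813807935.32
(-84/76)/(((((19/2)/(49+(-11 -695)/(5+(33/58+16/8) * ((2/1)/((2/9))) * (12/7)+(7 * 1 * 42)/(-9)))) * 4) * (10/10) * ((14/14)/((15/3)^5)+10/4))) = 1592346875/13706592761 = 0.12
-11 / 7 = -1.57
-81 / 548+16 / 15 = 7553 / 8220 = 0.92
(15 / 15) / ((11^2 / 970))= 970 / 121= 8.02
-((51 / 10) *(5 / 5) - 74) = 689 / 10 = 68.90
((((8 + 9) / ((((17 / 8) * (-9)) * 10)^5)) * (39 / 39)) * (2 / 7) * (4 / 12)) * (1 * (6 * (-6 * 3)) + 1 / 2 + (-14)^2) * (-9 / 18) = 30208 / 107883814696875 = 0.00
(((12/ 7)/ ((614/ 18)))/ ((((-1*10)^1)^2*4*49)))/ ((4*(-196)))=-0.00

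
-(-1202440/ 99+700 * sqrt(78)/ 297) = 12125.04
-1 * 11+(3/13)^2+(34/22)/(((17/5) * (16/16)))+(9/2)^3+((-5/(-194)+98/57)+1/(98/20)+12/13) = 336453214967/4029137112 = 83.51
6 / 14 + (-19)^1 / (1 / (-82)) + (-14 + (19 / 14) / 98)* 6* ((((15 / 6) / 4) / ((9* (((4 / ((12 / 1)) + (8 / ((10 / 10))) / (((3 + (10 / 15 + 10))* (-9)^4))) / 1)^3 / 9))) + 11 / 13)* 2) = -1347436730675475916901 / 953257637802562456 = -1413.51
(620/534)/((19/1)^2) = 310/96387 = 0.00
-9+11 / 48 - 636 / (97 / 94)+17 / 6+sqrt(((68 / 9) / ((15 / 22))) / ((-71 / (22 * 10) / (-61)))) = -965759 / 1552+44 * sqrt(441762) / 639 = -576.50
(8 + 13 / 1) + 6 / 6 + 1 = 23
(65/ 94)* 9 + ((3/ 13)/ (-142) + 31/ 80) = 22937371/ 3470480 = 6.61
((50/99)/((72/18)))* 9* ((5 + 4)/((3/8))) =300/11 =27.27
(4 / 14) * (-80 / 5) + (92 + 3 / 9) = 1843 / 21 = 87.76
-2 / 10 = -1 / 5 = -0.20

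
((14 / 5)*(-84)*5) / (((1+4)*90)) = -196 / 75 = -2.61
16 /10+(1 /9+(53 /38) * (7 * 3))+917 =1621081 /1710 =948.00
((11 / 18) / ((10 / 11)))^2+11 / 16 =9229 / 8100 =1.14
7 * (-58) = -406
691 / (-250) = -691 / 250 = -2.76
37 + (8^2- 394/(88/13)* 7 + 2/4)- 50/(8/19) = -9343/22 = -424.68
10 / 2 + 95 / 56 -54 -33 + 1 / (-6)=-13519 / 168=-80.47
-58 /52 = -29 /26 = -1.12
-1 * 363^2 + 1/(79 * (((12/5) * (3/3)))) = -124917007/948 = -131768.99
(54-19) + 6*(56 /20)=259 /5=51.80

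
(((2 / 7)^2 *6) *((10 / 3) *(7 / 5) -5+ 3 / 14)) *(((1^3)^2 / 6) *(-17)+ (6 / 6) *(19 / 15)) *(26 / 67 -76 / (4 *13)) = -0.10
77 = 77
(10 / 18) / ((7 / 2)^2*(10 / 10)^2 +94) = 4 / 765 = 0.01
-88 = -88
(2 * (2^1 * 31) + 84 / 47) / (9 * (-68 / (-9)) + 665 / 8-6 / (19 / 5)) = 898624 / 1068357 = 0.84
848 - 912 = -64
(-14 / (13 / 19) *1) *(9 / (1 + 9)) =-1197 / 65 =-18.42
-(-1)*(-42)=-42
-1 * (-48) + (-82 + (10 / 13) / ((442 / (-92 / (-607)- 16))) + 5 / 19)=-86058527 / 2548793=-33.76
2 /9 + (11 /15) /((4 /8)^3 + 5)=674 /1845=0.37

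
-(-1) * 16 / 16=1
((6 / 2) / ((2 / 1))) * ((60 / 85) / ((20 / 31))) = 279 / 170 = 1.64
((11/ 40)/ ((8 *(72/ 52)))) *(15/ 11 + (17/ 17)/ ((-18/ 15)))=91/ 6912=0.01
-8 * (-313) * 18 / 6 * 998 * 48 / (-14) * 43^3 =-14305489699968 / 7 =-2043641385709.71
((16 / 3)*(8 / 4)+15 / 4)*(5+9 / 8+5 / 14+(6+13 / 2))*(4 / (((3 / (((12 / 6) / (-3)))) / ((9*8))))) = -367798 / 21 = -17514.19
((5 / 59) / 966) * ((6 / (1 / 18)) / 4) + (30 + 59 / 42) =895009 / 28497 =31.41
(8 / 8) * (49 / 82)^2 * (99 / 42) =11319 / 13448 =0.84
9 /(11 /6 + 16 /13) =2.94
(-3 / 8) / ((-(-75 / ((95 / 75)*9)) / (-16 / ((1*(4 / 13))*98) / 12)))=247 / 98000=0.00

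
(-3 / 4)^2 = 9 / 16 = 0.56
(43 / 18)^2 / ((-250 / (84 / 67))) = -0.03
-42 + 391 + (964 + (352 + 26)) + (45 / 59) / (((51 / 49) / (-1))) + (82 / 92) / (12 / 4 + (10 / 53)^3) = 1690.56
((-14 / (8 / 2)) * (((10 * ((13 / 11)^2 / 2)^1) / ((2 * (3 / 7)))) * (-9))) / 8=124215 / 3872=32.08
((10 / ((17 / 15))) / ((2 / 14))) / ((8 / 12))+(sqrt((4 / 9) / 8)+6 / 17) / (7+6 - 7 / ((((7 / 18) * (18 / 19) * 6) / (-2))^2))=21 * sqrt(2) / 916+360864 / 3893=92.73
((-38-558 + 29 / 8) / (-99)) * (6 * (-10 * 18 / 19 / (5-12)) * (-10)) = -101550 / 209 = -485.89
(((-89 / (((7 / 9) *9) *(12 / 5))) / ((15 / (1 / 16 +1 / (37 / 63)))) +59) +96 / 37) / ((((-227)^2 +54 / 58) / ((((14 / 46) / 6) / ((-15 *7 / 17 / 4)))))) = -263781767 / 6786427898880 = -0.00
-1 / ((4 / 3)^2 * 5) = -9 / 80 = -0.11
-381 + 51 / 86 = -32715 / 86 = -380.41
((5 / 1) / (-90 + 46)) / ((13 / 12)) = -0.10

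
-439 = -439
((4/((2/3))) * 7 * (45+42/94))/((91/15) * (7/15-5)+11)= -20185200/174511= -115.67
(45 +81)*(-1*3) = -378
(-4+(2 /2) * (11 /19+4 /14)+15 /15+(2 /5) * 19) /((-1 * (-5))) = 3634 /3325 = 1.09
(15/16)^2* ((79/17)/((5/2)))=3555/2176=1.63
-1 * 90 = -90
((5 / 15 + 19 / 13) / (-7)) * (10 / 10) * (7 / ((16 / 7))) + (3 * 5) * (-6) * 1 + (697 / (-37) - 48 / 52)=-98165 / 888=-110.55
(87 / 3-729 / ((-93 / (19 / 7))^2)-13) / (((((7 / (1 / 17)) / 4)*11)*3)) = 170396 / 10877559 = 0.02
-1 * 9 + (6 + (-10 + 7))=-6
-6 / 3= -2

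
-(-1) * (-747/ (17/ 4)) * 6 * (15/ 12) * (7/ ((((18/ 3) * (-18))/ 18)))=26145/ 17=1537.94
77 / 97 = 0.79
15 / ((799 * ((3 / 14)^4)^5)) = 418341277126424007802880 / 928646912133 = 450484755465.93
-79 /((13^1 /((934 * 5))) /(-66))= 24349380 /13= 1873029.23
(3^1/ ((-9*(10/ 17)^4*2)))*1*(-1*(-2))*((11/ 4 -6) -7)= 3424361/ 120000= 28.54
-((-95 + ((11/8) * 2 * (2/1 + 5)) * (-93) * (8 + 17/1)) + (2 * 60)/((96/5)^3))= 1653395855/36864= 44851.23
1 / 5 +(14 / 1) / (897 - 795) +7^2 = 12581 / 255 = 49.34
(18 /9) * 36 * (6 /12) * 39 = 1404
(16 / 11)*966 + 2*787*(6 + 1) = 136654 / 11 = 12423.09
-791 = -791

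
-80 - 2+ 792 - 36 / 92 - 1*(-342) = 24187 / 23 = 1051.61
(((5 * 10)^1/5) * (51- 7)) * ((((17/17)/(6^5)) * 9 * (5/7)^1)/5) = 55/756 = 0.07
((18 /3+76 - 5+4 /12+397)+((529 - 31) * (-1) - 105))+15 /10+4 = -739 /6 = -123.17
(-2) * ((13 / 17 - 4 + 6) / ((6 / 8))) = -376 / 51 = -7.37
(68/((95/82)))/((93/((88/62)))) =245344/273885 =0.90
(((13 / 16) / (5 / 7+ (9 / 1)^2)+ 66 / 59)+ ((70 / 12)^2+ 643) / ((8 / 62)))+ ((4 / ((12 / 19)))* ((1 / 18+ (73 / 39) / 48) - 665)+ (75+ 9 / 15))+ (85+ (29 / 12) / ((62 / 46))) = 100385424019 / 83695040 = 1199.42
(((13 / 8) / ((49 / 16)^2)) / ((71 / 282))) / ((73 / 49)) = 0.46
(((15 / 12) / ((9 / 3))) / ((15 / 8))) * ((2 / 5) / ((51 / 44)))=176 / 2295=0.08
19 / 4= 4.75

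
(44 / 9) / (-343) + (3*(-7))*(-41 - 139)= 11668816 / 3087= 3779.99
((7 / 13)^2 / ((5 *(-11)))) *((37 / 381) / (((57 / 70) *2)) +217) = -230980316 / 201859515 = -1.14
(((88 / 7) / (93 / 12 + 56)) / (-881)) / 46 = -176 / 36169455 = -0.00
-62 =-62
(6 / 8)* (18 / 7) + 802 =11255 / 14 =803.93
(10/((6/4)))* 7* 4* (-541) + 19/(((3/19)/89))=-90277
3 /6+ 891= 1783 /2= 891.50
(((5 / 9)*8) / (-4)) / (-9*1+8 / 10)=50 / 369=0.14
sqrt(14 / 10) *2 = 2 *sqrt(35) / 5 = 2.37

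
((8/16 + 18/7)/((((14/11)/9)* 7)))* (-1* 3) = -12771/1372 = -9.31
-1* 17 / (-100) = 17 / 100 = 0.17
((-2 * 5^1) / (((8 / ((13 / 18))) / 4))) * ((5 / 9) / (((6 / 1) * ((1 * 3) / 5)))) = -1625 / 2916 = -0.56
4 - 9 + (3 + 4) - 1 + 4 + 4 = 9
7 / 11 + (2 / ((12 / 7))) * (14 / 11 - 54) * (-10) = 20321 / 33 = 615.79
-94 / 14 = -47 / 7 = -6.71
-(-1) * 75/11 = 75/11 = 6.82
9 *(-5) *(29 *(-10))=13050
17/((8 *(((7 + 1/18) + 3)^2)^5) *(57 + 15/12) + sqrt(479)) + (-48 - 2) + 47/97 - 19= -513858655668037713670269642349457560979215572409723894/7499893108607007090621712647480603500928174916222561 - 54180003919683332241358848 *sqrt(479)/77318485655742341140430027293614469081733762022913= -68.52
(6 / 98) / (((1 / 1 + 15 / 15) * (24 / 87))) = 87 / 784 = 0.11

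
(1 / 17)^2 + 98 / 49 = 579 / 289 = 2.00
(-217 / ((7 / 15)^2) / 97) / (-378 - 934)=0.01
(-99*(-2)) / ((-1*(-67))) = 198 / 67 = 2.96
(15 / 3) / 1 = 5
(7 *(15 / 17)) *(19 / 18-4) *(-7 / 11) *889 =11543665 / 1122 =10288.47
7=7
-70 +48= -22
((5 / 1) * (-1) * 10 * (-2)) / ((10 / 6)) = 60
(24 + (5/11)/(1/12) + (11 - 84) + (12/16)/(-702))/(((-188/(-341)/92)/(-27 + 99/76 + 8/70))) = 4350869470573/23403744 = 185904.85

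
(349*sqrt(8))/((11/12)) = 8376*sqrt(2)/11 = 1076.86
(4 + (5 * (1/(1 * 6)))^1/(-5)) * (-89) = -2047/6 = -341.17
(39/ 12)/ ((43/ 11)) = 143/ 172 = 0.83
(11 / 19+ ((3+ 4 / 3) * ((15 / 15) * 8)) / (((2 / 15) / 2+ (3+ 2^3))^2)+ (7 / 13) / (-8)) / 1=0.79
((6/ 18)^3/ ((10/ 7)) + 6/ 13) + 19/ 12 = 14537/ 7020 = 2.07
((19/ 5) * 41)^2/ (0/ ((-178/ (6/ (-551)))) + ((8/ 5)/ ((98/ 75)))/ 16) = 118940836/ 375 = 317175.56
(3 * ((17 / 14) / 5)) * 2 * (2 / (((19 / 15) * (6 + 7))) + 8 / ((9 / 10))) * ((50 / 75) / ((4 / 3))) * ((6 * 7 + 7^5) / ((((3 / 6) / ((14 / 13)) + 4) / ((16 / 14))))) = 2622744224 / 92625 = 28315.73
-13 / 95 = -0.14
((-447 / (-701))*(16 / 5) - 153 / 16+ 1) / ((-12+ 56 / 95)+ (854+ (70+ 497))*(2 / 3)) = -20847921 / 2991733408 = -0.01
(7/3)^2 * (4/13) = 196/117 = 1.68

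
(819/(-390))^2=441/100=4.41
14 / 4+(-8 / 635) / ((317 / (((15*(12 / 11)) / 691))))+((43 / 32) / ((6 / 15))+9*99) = 17584175553685 / 19584554176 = 897.86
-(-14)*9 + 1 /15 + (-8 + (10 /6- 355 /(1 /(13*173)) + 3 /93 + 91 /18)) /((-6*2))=2231746237 /33480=66659.09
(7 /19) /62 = 7 /1178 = 0.01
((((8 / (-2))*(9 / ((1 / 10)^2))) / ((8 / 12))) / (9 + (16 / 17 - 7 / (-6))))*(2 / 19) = -51.17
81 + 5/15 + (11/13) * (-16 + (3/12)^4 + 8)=744481/9984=74.57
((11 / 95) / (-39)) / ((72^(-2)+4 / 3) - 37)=19008 / 228345325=0.00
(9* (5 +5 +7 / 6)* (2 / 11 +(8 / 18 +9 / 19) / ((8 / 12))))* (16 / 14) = 261970 / 1463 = 179.06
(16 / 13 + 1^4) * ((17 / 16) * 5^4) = 308125 / 208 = 1481.37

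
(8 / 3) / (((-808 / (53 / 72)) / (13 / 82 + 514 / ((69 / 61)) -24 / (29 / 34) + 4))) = -3743136925 / 3579612912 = -1.05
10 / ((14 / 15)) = 75 / 7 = 10.71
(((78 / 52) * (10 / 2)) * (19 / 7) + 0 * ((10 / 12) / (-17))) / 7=285 / 98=2.91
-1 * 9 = -9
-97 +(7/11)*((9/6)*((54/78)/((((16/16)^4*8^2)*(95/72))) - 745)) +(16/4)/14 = -1229149013/1521520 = -807.84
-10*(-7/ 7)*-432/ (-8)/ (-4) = -135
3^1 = 3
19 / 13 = 1.46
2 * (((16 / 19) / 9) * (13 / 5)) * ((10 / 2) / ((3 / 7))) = 2912 / 513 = 5.68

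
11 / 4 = 2.75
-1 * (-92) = 92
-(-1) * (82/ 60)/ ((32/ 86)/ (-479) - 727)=-844477/ 449221050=-0.00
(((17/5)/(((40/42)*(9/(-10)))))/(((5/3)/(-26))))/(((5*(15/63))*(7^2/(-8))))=-5304/625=-8.49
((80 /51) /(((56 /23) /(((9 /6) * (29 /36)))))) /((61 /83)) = 276805 /261324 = 1.06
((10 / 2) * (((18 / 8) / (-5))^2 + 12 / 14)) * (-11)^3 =-3949077 / 560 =-7051.92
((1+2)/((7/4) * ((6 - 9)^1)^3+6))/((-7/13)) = 52/385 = 0.14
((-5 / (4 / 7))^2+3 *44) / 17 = 3337 / 272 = 12.27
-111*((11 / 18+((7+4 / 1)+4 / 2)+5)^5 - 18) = -156106957044587 / 629856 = -247845471.10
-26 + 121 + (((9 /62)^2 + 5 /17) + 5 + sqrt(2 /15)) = sqrt(30) /15 + 6555397 /65348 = 100.68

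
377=377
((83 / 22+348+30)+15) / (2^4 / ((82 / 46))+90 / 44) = 357889 / 9941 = 36.00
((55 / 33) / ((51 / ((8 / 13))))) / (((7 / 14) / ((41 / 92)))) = 820 / 45747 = 0.02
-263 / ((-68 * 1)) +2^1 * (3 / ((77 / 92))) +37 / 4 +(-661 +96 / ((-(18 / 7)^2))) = -23157866 / 35343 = -655.23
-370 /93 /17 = -370 /1581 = -0.23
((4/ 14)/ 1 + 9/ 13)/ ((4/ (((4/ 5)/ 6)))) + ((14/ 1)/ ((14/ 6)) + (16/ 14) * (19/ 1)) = 75749/ 2730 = 27.75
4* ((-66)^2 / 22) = 792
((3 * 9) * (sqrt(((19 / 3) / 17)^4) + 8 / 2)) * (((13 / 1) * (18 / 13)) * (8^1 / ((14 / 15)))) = 34878600 / 2023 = 17241.03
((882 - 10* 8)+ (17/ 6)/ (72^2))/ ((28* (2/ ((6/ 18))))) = 24945425/ 5225472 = 4.77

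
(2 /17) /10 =1 /85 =0.01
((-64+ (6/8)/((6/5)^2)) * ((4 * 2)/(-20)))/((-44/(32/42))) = -277/630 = -0.44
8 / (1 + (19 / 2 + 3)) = 16 / 27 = 0.59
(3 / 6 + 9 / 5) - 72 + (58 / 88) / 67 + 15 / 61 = -62440113 / 899140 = -69.44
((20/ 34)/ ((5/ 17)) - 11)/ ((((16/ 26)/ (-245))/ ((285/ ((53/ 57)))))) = 465662925/ 424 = 1098261.62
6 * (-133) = -798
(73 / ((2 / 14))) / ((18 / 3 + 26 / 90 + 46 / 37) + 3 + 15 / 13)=11060595 / 252943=43.73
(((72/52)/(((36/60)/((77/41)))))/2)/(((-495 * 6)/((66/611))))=-77/976989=-0.00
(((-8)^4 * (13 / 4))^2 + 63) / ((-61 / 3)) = -531628221 / 61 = -8715216.74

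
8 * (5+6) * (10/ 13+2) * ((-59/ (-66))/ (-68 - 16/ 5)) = -3540/ 1157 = -3.06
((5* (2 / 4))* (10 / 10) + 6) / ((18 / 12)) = 17 / 3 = 5.67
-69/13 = -5.31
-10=-10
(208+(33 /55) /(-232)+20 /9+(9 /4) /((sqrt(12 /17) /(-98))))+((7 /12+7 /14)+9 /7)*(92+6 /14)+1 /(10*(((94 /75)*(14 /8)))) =10320184349 /24043320- 147*sqrt(51) /4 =166.79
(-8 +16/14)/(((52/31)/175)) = -9300/13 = -715.38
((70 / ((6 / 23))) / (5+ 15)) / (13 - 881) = -23 / 1488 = -0.02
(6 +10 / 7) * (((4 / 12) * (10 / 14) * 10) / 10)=260 / 147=1.77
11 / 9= 1.22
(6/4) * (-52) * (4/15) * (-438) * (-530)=-4828512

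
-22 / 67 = -0.33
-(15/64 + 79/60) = -1489/960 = -1.55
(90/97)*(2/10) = 18/97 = 0.19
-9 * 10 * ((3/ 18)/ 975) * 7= -7/ 65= -0.11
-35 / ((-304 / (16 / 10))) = 7 / 38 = 0.18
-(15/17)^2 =-225/289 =-0.78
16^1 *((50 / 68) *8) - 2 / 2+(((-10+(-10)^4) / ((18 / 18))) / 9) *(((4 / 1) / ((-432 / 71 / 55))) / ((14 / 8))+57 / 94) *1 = -1115866802 / 50337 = -22167.92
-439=-439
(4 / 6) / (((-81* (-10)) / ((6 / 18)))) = 1 / 3645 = 0.00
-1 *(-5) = 5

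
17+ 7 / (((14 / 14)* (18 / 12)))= 65 / 3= 21.67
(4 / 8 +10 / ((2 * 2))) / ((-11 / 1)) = -3 / 11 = -0.27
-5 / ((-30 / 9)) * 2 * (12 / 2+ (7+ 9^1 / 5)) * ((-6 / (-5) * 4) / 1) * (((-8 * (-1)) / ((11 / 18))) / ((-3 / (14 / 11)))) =-3580416 / 3025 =-1183.61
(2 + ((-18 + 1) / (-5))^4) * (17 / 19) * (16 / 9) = 2561968 / 11875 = 215.74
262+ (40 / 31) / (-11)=89302 / 341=261.88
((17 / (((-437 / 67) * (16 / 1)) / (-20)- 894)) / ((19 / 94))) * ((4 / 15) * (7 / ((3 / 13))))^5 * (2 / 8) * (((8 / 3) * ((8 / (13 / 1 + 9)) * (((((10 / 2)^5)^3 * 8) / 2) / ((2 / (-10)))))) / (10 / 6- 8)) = -2672505025891064000000000000 / 34907804889309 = -76558953917768.57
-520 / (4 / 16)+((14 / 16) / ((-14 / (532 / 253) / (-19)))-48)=-2151009 / 1012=-2125.50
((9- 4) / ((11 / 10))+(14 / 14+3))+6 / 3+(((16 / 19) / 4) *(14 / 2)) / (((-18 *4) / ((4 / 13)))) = 257714 / 24453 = 10.54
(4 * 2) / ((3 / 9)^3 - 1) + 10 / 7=-626 / 91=-6.88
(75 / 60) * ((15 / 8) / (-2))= -75 / 64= -1.17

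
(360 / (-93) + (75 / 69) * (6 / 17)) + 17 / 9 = -174373 / 109089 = -1.60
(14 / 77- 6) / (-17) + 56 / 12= 2810 / 561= 5.01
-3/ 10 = -0.30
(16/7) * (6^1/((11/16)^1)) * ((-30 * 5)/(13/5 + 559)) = -16000/3003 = -5.33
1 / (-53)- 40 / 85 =-441 / 901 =-0.49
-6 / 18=-1 / 3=-0.33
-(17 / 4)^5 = -1386.58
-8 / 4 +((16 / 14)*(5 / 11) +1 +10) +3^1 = 964 / 77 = 12.52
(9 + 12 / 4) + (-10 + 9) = 11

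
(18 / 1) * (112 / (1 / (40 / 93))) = 26880 / 31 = 867.10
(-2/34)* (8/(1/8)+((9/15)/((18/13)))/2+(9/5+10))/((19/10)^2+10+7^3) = -22805/1818711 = -0.01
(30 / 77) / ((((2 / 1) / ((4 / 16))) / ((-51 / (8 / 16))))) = -765 / 154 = -4.97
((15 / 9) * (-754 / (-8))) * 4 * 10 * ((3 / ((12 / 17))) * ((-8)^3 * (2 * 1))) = -82035200 / 3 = -27345066.67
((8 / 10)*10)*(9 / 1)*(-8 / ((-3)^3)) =64 / 3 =21.33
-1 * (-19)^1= 19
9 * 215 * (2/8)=1935/4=483.75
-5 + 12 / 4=-2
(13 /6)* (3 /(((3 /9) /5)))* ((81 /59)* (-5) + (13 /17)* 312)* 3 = 135965115 /2006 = 67779.22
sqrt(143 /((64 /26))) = 13 * sqrt(22) /8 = 7.62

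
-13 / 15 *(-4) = 52 / 15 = 3.47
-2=-2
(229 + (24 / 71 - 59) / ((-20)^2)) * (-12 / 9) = -1299887 / 4260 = -305.14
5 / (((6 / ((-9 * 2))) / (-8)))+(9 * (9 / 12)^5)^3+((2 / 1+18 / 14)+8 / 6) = 3029649770671 / 22548578304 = 134.36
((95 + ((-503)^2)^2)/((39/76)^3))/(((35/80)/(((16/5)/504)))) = 23056749914226688/3353805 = 6874803369.37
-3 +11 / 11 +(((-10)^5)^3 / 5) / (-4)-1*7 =49999999999991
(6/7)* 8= 48/7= 6.86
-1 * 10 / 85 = -2 / 17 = -0.12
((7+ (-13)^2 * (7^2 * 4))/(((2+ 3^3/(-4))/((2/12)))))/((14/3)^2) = -14199/266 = -53.38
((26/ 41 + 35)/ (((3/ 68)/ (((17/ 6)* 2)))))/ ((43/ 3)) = 562972/ 1763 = 319.33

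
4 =4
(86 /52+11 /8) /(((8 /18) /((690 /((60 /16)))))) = 65205 /52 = 1253.94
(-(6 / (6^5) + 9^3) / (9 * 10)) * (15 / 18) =-944785 / 139968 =-6.75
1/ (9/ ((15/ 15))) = 1/ 9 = 0.11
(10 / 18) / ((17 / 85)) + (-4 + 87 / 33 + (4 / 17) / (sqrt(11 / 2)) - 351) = -34609 / 99 + 4 * sqrt(22) / 187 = -349.49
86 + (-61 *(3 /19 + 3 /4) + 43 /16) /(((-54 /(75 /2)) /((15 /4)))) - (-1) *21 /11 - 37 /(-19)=227.08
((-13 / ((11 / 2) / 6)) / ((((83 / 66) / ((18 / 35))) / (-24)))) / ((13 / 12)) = 373248 / 2905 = 128.48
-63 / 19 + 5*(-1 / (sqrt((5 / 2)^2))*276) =-10551 / 19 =-555.32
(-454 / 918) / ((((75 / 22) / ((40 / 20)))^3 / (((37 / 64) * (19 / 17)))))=-212402311 / 3291890625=-0.06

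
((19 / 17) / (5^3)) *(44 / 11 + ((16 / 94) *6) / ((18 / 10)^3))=905996 / 24269625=0.04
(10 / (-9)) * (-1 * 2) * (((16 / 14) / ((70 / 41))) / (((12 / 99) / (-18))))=-10824 / 49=-220.90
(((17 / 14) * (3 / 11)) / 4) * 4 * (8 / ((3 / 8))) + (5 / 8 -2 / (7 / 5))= 551 / 88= 6.26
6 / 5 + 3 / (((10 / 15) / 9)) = 417 / 10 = 41.70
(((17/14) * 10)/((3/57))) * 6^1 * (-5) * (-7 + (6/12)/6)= 670225/14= 47873.21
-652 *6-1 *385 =-4297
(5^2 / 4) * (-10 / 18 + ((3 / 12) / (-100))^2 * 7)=-799937 / 230400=-3.47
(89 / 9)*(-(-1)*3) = 89 / 3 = 29.67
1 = 1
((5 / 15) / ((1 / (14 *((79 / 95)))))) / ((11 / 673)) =744338 / 3135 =237.43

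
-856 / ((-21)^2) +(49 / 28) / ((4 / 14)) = 14761 / 3528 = 4.18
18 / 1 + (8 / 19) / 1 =350 / 19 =18.42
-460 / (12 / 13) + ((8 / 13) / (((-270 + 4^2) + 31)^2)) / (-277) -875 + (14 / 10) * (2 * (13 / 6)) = -3672631311781 / 2686111935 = -1367.27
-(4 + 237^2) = -56173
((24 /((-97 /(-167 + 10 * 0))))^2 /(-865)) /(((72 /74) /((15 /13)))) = -2.34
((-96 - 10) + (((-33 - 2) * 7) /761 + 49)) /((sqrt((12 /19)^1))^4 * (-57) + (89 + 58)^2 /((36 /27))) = -3315272 /936018585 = -0.00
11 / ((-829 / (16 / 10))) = -88 / 4145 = -0.02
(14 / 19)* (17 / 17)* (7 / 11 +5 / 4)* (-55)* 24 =-34860 / 19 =-1834.74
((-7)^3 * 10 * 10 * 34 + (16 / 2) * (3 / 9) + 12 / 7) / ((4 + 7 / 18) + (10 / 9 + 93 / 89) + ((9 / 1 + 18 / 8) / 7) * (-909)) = 8718478448 / 10872705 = 801.87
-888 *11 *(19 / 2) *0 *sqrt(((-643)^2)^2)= 0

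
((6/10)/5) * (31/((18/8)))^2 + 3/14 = 217289/9450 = 22.99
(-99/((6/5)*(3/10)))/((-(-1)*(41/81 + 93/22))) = -58.10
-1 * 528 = -528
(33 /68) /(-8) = -33 /544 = -0.06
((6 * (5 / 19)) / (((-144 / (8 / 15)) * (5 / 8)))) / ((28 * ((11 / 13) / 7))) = -26 / 9405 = -0.00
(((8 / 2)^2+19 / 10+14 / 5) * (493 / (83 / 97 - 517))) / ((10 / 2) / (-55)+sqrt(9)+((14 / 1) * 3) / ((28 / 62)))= -108888417 / 528196300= -0.21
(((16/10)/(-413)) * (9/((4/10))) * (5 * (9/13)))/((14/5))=-4050/37583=-0.11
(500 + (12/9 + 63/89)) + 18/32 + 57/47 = 101158285/200784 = 503.82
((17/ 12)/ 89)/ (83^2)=17/ 7357452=0.00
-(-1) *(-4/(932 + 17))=-0.00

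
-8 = -8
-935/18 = -51.94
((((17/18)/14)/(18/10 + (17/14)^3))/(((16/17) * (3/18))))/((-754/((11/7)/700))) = -0.00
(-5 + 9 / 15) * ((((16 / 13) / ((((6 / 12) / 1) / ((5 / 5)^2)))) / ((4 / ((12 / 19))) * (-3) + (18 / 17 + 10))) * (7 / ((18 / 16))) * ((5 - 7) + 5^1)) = 670208 / 26325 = 25.46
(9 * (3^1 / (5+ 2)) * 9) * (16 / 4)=972 / 7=138.86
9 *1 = 9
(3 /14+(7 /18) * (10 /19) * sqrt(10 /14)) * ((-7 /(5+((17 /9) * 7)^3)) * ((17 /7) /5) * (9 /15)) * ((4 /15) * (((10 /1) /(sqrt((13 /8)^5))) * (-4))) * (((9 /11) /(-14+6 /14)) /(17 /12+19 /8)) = -4111699968 * sqrt(26) /2205195034917875 - 304570368 * sqrt(910) /1197105876098275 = -0.00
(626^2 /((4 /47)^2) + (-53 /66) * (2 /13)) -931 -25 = 92839759801 /1716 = 54102424.13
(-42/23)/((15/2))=-28/115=-0.24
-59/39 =-1.51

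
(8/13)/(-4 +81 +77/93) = 372/47047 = 0.01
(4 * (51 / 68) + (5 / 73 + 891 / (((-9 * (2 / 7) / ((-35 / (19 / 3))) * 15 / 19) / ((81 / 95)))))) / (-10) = -28726523 / 138700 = -207.11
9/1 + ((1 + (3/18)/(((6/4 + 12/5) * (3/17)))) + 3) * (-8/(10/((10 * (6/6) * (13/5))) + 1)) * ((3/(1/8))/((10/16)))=-932.20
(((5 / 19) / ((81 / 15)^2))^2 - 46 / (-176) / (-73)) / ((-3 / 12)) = 0.01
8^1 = 8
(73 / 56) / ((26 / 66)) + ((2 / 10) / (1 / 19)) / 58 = 356221 / 105560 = 3.37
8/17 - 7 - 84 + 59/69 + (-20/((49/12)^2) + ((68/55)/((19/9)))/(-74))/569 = -5556469251669118/61961290303605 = -89.68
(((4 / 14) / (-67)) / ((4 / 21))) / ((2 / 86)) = -129 / 134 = -0.96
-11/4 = -2.75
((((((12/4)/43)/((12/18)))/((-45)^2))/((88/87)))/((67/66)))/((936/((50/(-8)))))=-29/86291712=-0.00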